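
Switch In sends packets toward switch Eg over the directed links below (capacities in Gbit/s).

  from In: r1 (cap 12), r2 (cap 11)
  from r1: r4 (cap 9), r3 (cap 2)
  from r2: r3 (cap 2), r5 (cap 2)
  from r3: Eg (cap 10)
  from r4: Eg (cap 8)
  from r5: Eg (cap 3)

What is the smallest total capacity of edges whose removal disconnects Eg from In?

14

Augment In→r1→r3→Eg: bottleneck 2, flow now 2.
Augment In→r1→r4→Eg: bottleneck 8, flow now 10.
Augment In→r2→r3→Eg: bottleneck 2, flow now 12.
Augment In→r2→r5→Eg: bottleneck 2, flow now 14.
No augmenting path remains; maximum flow = 14.
By max-flow min-cut, the minimum cut capacity equals the max flow.
In the residual graph, reachable from In: {In, r1, r2, r4}.
Min-cut edges: r1→r3 (2), r2→r3 (2), r2→r5 (2), r4→Eg (8); capacity 2 + 2 + 2 + 8 = 14.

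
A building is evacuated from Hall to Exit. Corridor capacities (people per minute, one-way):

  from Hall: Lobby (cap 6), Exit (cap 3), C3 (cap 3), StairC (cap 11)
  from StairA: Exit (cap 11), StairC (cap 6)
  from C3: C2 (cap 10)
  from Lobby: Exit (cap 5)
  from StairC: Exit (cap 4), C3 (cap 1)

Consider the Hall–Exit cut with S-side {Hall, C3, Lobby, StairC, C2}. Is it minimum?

Yes — it is a minimum cut (capacity 12).

Given cut capacity: 3 + 5 + 4 = 12.
Augment Hall→Exit: bottleneck 3, flow now 3.
Augment Hall→Lobby→Exit: bottleneck 5, flow now 8.
Augment Hall→StairC→Exit: bottleneck 4, flow now 12.
No augmenting path remains; maximum flow = 12.
Cut capacity 12 equals the max flow, so it is a minimum cut.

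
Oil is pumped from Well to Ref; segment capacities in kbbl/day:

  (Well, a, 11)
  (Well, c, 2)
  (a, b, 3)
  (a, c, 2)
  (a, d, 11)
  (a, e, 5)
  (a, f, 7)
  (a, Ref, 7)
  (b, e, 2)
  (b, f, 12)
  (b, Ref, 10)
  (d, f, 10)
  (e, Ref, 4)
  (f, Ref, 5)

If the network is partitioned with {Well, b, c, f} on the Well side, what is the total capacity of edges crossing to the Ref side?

28

Edges leaving {Well, b, c, f}: Well→a (11), b→e (2), b→Ref (10), f→Ref (5).
Cut capacity = 11 + 2 + 10 + 5 = 28.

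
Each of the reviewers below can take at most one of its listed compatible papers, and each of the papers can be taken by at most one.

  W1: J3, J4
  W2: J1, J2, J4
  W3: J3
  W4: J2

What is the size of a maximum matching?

4

Unit-capacity flow: source→left, listed edges, right→sink; max matching = max flow.
Augmenting path W1→J3 (+1); matched 1.
Augmenting path W2→J1 (+1); matched 2.
Augmenting path W4→J2 (+1); matched 3.
Augmenting path W3→J3→W1→J4 (+1); matched 4.
No augmenting path remains; maximum matching = 4.
König certificate: {W1, W2, W3, W4} is a vertex cover of size 4 (every listed pair touches it), so no matching can be larger.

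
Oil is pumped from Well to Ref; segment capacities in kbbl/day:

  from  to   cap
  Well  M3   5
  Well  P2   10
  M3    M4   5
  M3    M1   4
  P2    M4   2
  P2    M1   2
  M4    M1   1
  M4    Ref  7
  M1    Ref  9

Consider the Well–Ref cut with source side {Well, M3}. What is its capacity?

Edges leaving {Well, M3}: Well→P2 (10), M3→M4 (5), M3→M1 (4).
Cut capacity = 10 + 5 + 4 = 19.

19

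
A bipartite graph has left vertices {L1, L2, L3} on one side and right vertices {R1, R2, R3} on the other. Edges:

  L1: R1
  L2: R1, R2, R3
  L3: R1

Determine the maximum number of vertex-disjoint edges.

2

Unit-capacity flow: source→left, listed edges, right→sink; max matching = max flow.
Augmenting path L1→R1 (+1); matched 1.
Augmenting path L2→R2 (+1); matched 2.
No augmenting path remains; maximum matching = 2.
König certificate: {L2, R1} is a vertex cover of size 2 (every listed pair touches it), so no matching can be larger.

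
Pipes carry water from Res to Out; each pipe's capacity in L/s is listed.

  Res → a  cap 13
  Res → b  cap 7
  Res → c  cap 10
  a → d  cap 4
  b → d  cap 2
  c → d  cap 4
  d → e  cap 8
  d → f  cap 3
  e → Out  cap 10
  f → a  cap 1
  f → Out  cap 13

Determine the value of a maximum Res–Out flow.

Augment Res→a→d→e→Out: bottleneck 4, flow now 4.
Augment Res→b→d→e→Out: bottleneck 2, flow now 6.
Augment Res→c→d→e→Out: bottleneck 2, flow now 8.
Augment Res→c→d→f→Out: bottleneck 2, flow now 10.
No augmenting path remains; maximum flow = 10.
In the residual graph, reachable from Res: {Res, a, b, c}.
Min-cut edges: a→d (4), b→d (2), c→d (4); capacity 4 + 2 + 4 = 10.
This cut is saturated, so no flow can exceed 10.

10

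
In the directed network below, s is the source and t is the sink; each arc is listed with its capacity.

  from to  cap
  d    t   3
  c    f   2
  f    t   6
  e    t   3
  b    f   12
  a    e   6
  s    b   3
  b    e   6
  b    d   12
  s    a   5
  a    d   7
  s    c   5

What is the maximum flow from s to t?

Augment s→a→d→t: bottleneck 3, flow now 3.
Augment s→a→e→t: bottleneck 2, flow now 5.
Augment s→b→e→t: bottleneck 1, flow now 6.
Augment s→b→f→t: bottleneck 2, flow now 8.
Augment s→c→f→t: bottleneck 2, flow now 10.
No augmenting path remains; maximum flow = 10.
In the residual graph, reachable from s: {s, c}.
Min-cut edges: s→a (5), s→b (3), c→f (2); capacity 5 + 3 + 2 = 10.
This cut is saturated, so no flow can exceed 10.

10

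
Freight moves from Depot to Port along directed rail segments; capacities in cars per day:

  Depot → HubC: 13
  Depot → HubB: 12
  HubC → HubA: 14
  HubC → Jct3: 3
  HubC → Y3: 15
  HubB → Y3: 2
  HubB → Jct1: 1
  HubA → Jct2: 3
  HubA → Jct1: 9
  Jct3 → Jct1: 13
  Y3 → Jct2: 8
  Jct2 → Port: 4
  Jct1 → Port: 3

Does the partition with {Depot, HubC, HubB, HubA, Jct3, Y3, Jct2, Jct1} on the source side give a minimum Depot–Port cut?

Given cut capacity: 4 + 3 = 7.
Augment Depot→HubB→Jct1→Port: bottleneck 1, flow now 1.
Augment Depot→HubC→HubA→Jct2→Port: bottleneck 3, flow now 4.
Augment Depot→HubC→HubA→Jct1→Port: bottleneck 2, flow now 6.
Augment Depot→HubC→Y3→Jct2→Port: bottleneck 1, flow now 7.
No augmenting path remains; maximum flow = 7.
Cut capacity 7 equals the max flow, so it is a minimum cut.

Yes — it is a minimum cut (capacity 7).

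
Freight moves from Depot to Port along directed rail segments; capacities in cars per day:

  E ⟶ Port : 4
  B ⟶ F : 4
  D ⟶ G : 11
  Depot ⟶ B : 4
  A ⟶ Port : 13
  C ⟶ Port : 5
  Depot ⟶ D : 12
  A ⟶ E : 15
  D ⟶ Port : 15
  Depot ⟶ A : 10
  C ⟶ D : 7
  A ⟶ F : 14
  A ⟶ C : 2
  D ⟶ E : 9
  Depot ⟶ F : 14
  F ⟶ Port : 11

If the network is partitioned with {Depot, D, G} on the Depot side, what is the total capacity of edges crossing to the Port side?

52

Edges leaving {Depot, D, G}: Depot→A (10), Depot→B (4), Depot→F (14), D→E (9), D→Port (15).
Cut capacity = 10 + 4 + 14 + 9 + 15 = 52.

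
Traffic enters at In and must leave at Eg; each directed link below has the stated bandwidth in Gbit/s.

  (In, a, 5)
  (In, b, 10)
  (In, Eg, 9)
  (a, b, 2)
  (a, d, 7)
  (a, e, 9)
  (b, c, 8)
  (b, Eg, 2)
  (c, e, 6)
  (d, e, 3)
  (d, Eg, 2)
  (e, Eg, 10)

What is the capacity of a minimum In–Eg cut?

Augment In→Eg: bottleneck 9, flow now 9.
Augment In→b→Eg: bottleneck 2, flow now 11.
Augment In→a→d→Eg: bottleneck 2, flow now 13.
Augment In→a→e→Eg: bottleneck 3, flow now 16.
Augment In→b→c→e→Eg: bottleneck 6, flow now 22.
No augmenting path remains; maximum flow = 22.
By max-flow min-cut, the minimum cut capacity equals the max flow.
In the residual graph, reachable from In: {In, b, c}.
Min-cut edges: In→a (5), In→Eg (9), b→Eg (2), c→e (6); capacity 5 + 9 + 2 + 6 = 22.

22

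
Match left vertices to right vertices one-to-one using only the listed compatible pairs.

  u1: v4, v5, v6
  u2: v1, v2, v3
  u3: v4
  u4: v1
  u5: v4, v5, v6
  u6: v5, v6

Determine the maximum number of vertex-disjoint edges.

Unit-capacity flow: source→left, listed edges, right→sink; max matching = max flow.
Augmenting path u1→v4 (+1); matched 1.
Augmenting path u2→v1 (+1); matched 2.
Augmenting path u5→v5 (+1); matched 3.
Augmenting path u6→v6 (+1); matched 4.
Augmenting path u4→v1→u2→v2 (+1); matched 5.
No augmenting path remains; maximum matching = 5.
König certificate: {u2, u4, v4, v5, v6} is a vertex cover of size 5 (every listed pair touches it), so no matching can be larger.

5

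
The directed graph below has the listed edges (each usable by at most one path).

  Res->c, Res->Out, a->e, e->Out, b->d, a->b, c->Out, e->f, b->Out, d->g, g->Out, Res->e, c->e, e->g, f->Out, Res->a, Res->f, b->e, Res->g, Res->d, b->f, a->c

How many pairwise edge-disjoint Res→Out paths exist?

6

Assign every edge capacity 1; by Menger, the answer equals the max flow.
Path Res→Out (+1); total 1.
Path Res→c→Out (+1); total 2.
Path Res→e→Out (+1); total 3.
Path Res→f→Out (+1); total 4.
Path Res→g→Out (+1); total 5.
Path Res→a→b→Out (+1); total 6.
No residual Res→Out path; max flow = 6.
Certifying cut of size 6: {Res→Out, Res→a, Res→c, Res→e, Res→f, g→Out}.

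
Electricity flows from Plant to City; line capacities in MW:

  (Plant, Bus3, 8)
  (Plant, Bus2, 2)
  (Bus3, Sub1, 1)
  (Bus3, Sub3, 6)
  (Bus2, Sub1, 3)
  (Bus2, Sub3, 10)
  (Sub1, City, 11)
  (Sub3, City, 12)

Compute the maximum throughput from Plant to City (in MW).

Augment Plant→Bus3→Sub1→City: bottleneck 1, flow now 1.
Augment Plant→Bus3→Sub3→City: bottleneck 6, flow now 7.
Augment Plant→Bus2→Sub1→City: bottleneck 2, flow now 9.
No augmenting path remains; maximum flow = 9.
In the residual graph, reachable from Plant: {Plant, Bus3}.
Min-cut edges: Plant→Bus2 (2), Bus3→Sub1 (1), Bus3→Sub3 (6); capacity 2 + 1 + 6 = 9.
This cut is saturated, so no flow can exceed 9.

9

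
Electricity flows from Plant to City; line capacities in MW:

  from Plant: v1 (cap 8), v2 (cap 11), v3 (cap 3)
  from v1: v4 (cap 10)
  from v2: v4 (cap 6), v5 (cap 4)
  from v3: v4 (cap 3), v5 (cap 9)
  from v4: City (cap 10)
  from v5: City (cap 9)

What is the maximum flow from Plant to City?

17

Augment Plant→v1→v4→City: bottleneck 8, flow now 8.
Augment Plant→v2→v4→City: bottleneck 2, flow now 10.
Augment Plant→v2→v5→City: bottleneck 4, flow now 14.
Augment Plant→v3→v5→City: bottleneck 3, flow now 17.
No augmenting path remains; maximum flow = 17.
In the residual graph, reachable from Plant: {Plant, v1, v2, v4}.
Min-cut edges: Plant→v3 (3), v2→v5 (4), v4→City (10); capacity 3 + 4 + 10 = 17.
This cut is saturated, so no flow can exceed 17.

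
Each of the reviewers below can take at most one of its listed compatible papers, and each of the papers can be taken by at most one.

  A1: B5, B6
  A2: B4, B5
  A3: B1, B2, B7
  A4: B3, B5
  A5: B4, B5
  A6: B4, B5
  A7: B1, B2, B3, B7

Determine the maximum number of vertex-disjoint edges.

6

Unit-capacity flow: source→left, listed edges, right→sink; max matching = max flow.
Augmenting path A1→B5 (+1); matched 1.
Augmenting path A2→B4 (+1); matched 2.
Augmenting path A3→B1 (+1); matched 3.
Augmenting path A4→B3 (+1); matched 4.
Augmenting path A7→B2 (+1); matched 5.
Augmenting path A5→B5→A1→B6 (+1); matched 6.
No augmenting path remains; maximum matching = 6.
König certificate: {A1, A3, A4, A7, B4, B5} is a vertex cover of size 6 (every listed pair touches it), so no matching can be larger.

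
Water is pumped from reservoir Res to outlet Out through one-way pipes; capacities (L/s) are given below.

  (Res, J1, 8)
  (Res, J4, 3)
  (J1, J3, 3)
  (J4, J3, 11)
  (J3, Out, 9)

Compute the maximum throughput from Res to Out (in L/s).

6

Augment Res→J1→J3→Out: bottleneck 3, flow now 3.
Augment Res→J4→J3→Out: bottleneck 3, flow now 6.
No augmenting path remains; maximum flow = 6.
In the residual graph, reachable from Res: {Res, J1}.
Min-cut edges: Res→J4 (3), J1→J3 (3); capacity 3 + 3 = 6.
This cut is saturated, so no flow can exceed 6.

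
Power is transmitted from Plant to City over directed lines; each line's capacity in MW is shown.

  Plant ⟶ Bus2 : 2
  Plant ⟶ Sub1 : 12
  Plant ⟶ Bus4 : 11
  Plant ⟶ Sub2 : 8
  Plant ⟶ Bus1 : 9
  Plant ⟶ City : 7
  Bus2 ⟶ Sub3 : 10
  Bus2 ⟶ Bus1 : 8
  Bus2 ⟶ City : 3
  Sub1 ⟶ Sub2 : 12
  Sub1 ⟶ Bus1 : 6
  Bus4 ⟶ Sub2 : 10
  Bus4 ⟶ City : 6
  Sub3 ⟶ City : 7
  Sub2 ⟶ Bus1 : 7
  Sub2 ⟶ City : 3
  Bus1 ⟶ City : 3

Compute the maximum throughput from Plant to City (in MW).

Augment Plant→City: bottleneck 7, flow now 7.
Augment Plant→Bus2→City: bottleneck 2, flow now 9.
Augment Plant→Bus4→City: bottleneck 6, flow now 15.
Augment Plant→Sub2→City: bottleneck 3, flow now 18.
Augment Plant→Bus1→City: bottleneck 3, flow now 21.
No augmenting path remains; maximum flow = 21.
In the residual graph, reachable from Plant: {Plant, Sub1, Bus4, Sub2, Bus1}.
Min-cut edges: Plant→Bus2 (2), Plant→City (7), Bus4→City (6), Sub2→City (3), Bus1→City (3); capacity 2 + 7 + 6 + 3 + 3 = 21.
This cut is saturated, so no flow can exceed 21.

21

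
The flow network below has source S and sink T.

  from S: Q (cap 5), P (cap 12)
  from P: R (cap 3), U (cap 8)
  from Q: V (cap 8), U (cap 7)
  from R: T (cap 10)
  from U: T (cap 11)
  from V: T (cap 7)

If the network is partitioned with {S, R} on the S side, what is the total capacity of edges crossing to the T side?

27

Edges leaving {S, R}: S→P (12), S→Q (5), R→T (10).
Cut capacity = 12 + 5 + 10 = 27.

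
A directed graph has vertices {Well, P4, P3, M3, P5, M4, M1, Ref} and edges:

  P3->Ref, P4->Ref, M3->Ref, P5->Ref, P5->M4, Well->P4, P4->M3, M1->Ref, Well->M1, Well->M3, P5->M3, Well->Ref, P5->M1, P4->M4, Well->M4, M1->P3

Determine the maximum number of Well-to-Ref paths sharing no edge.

Assign every edge capacity 1; by Menger, the answer equals the max flow.
Path Well→Ref (+1); total 1.
Path Well→P4→Ref (+1); total 2.
Path Well→M3→Ref (+1); total 3.
Path Well→M1→Ref (+1); total 4.
No residual Well→Ref path; max flow = 4.
Certifying cut of size 4: {Well→M1, Well→M3, Well→P4, Well→Ref}.

4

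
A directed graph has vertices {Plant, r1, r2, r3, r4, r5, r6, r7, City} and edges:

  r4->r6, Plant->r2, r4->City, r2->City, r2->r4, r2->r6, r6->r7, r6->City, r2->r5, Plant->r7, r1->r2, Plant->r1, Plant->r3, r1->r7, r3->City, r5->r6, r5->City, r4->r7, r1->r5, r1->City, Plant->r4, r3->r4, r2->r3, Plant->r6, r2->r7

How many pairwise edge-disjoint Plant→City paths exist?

Assign every edge capacity 1; by Menger, the answer equals the max flow.
Path Plant→r1→City (+1); total 1.
Path Plant→r2→City (+1); total 2.
Path Plant→r3→City (+1); total 3.
Path Plant→r4→City (+1); total 4.
Path Plant→r6→City (+1); total 5.
No residual Plant→City path; max flow = 5.
Certifying cut of size 5: {Plant→r1, Plant→r2, Plant→r3, Plant→r4, Plant→r6}.

5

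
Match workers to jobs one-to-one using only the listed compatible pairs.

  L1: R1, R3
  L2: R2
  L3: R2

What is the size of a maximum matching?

Unit-capacity flow: source→left, listed edges, right→sink; max matching = max flow.
Augmenting path L1→R1 (+1); matched 1.
Augmenting path L2→R2 (+1); matched 2.
No augmenting path remains; maximum matching = 2.
König certificate: {L1, R2} is a vertex cover of size 2 (every listed pair touches it), so no matching can be larger.

2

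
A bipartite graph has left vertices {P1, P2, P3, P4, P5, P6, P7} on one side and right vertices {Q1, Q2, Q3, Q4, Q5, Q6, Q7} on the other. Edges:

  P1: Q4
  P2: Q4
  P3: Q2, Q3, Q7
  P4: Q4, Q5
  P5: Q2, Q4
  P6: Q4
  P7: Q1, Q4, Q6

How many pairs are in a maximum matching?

5

Unit-capacity flow: source→left, listed edges, right→sink; max matching = max flow.
Augmenting path P1→Q4 (+1); matched 1.
Augmenting path P3→Q2 (+1); matched 2.
Augmenting path P4→Q5 (+1); matched 3.
Augmenting path P7→Q1 (+1); matched 4.
Augmenting path P5→Q2→P3→Q3 (+1); matched 5.
No augmenting path remains; maximum matching = 5.
König certificate: {P3, P4, P5, P7, Q4} is a vertex cover of size 5 (every listed pair touches it), so no matching can be larger.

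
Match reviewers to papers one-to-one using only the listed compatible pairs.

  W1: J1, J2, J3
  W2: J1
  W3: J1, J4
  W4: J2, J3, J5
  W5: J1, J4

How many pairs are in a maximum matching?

4

Unit-capacity flow: source→left, listed edges, right→sink; max matching = max flow.
Augmenting path W1→J1 (+1); matched 1.
Augmenting path W3→J4 (+1); matched 2.
Augmenting path W4→J2 (+1); matched 3.
Augmenting path W2→J1→W1→J3 (+1); matched 4.
No augmenting path remains; maximum matching = 4.
König certificate: {W1, W4, J1, J4} is a vertex cover of size 4 (every listed pair touches it), so no matching can be larger.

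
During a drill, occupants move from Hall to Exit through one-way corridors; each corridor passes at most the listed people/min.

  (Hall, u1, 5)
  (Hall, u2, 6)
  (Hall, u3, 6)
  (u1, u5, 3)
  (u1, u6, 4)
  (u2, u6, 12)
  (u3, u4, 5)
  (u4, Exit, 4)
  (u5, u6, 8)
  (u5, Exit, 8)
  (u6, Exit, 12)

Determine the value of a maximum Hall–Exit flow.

Augment Hall→u1→u5→Exit: bottleneck 3, flow now 3.
Augment Hall→u1→u6→Exit: bottleneck 2, flow now 5.
Augment Hall→u2→u6→Exit: bottleneck 6, flow now 11.
Augment Hall→u3→u4→Exit: bottleneck 4, flow now 15.
No augmenting path remains; maximum flow = 15.
In the residual graph, reachable from Hall: {Hall, u3, u4}.
Min-cut edges: Hall→u1 (5), Hall→u2 (6), u4→Exit (4); capacity 5 + 6 + 4 = 15.
This cut is saturated, so no flow can exceed 15.

15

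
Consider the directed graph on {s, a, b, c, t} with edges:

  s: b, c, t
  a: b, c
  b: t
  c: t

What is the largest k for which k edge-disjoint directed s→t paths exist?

3

Assign every edge capacity 1; by Menger, the answer equals the max flow.
Path s→t (+1); total 1.
Path s→b→t (+1); total 2.
Path s→c→t (+1); total 3.
No residual s→t path; max flow = 3.
Certifying cut of size 3: {s→b, s→c, s→t}.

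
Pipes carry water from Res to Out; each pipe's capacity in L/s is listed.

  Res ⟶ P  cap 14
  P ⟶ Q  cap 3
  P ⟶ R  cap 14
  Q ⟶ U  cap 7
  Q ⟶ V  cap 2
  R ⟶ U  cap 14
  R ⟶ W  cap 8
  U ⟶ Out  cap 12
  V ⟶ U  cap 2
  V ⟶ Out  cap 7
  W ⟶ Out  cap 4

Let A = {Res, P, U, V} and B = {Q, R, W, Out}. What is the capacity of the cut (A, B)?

36

Edges leaving {Res, P, U, V}: P→Q (3), P→R (14), U→Out (12), V→Out (7).
Cut capacity = 3 + 14 + 12 + 7 = 36.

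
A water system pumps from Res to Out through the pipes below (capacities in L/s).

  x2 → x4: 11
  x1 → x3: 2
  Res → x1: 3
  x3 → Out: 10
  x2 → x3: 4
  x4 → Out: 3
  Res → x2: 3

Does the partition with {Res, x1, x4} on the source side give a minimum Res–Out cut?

Given cut capacity: 3 + 2 + 3 = 8.
Augment Res→x1→x3→Out: bottleneck 2, flow now 2.
Augment Res→x2→x3→Out: bottleneck 3, flow now 5.
No augmenting path remains; maximum flow = 5.
In the residual graph, reachable from Res: {Res, x1}.
Min-cut edges: Res→x2 (3), x1→x3 (2); capacity 3 + 2 = 5.
Cut capacity 8 exceeds the max flow 5, so it is not minimum.

No — its capacity is 8, but the minimum cut has capacity 5.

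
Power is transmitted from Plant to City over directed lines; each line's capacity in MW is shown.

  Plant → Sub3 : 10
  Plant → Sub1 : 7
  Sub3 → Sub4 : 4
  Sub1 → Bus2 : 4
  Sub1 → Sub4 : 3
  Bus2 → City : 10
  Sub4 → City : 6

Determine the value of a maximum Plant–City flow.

Augment Plant→Sub3→Sub4→City: bottleneck 4, flow now 4.
Augment Plant→Sub1→Bus2→City: bottleneck 4, flow now 8.
Augment Plant→Sub1→Sub4→City: bottleneck 2, flow now 10.
No augmenting path remains; maximum flow = 10.
In the residual graph, reachable from Plant: {Plant, Sub3, Sub1, Sub4}.
Min-cut edges: Sub1→Bus2 (4), Sub4→City (6); capacity 4 + 6 = 10.
This cut is saturated, so no flow can exceed 10.

10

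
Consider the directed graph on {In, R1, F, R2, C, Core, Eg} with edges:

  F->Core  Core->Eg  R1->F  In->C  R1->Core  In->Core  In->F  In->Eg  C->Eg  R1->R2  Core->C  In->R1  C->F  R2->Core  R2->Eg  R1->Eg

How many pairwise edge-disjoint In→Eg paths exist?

4

Assign every edge capacity 1; by Menger, the answer equals the max flow.
Path In→Eg (+1); total 1.
Path In→R1→Eg (+1); total 2.
Path In→C→Eg (+1); total 3.
Path In→Core→Eg (+1); total 4.
No residual In→Eg path; max flow = 4.
Certifying cut of size 4: {C→Eg, Core→Eg, In→Eg, In→R1}.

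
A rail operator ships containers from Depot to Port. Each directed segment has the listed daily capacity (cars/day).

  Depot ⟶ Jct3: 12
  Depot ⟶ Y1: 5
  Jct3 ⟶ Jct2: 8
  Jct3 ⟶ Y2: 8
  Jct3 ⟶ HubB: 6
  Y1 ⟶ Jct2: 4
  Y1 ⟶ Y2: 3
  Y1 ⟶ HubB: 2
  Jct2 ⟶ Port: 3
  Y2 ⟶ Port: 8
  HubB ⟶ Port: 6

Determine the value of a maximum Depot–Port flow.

Augment Depot→Jct3→Jct2→Port: bottleneck 3, flow now 3.
Augment Depot→Jct3→Y2→Port: bottleneck 8, flow now 11.
Augment Depot→Jct3→HubB→Port: bottleneck 1, flow now 12.
Augment Depot→Y1→HubB→Port: bottleneck 2, flow now 14.
Augment Depot→Y1→Jct2→Jct3→HubB→Port: bottleneck 3, flow now 17. (uses reverse residual edge)
No augmenting path remains; maximum flow = 17.
In the residual graph, reachable from Depot: {Depot}.
Min-cut edges: Depot→Jct3 (12), Depot→Y1 (5); capacity 12 + 5 = 17.
This cut is saturated, so no flow can exceed 17.

17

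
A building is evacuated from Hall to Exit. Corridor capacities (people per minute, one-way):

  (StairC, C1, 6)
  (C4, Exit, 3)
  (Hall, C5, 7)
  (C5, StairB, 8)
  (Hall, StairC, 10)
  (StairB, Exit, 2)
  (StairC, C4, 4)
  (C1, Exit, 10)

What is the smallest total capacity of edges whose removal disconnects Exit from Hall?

11

Augment Hall→C5→StairB→Exit: bottleneck 2, flow now 2.
Augment Hall→StairC→C4→Exit: bottleneck 3, flow now 5.
Augment Hall→StairC→C1→Exit: bottleneck 6, flow now 11.
No augmenting path remains; maximum flow = 11.
By max-flow min-cut, the minimum cut capacity equals the max flow.
In the residual graph, reachable from Hall: {Hall, C5, StairC, C4, StairB}.
Min-cut edges: StairC→C1 (6), C4→Exit (3), StairB→Exit (2); capacity 6 + 3 + 2 = 11.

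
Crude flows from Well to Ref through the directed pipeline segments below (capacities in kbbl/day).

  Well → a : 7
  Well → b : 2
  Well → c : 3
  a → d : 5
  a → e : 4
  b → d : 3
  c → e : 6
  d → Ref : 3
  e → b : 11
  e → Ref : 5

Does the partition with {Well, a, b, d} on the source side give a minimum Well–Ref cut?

No — its capacity is 10, but the minimum cut has capacity 8.

Given cut capacity: 3 + 4 + 3 = 10.
Augment Well→a→d→Ref: bottleneck 3, flow now 3.
Augment Well→a→e→Ref: bottleneck 4, flow now 7.
Augment Well→c→e→Ref: bottleneck 1, flow now 8.
No augmenting path remains; maximum flow = 8.
In the residual graph, reachable from Well: {Well, a, b, c, d, e}.
Min-cut edges: d→Ref (3), e→Ref (5); capacity 3 + 5 = 8.
Cut capacity 10 exceeds the max flow 8, so it is not minimum.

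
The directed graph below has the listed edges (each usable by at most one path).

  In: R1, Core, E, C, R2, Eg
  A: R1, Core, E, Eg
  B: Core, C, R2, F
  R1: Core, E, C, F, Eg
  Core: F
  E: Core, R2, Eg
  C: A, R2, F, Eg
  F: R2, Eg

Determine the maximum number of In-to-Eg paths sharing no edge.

Assign every edge capacity 1; by Menger, the answer equals the max flow.
Path In→Eg (+1); total 1.
Path In→R1→Eg (+1); total 2.
Path In→E→Eg (+1); total 3.
Path In→C→Eg (+1); total 4.
Path In→Core→F→Eg (+1); total 5.
No residual In→Eg path; max flow = 5.
Certifying cut of size 5: {In→C, In→Core, In→E, In→Eg, In→R1}.

5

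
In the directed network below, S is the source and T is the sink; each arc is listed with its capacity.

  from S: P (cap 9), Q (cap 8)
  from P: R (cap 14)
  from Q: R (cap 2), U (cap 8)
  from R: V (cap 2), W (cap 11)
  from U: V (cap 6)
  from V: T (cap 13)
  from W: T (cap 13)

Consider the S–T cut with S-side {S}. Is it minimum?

Yes — it is a minimum cut (capacity 17).

Given cut capacity: 9 + 8 = 17.
Augment S→P→R→V→T: bottleneck 2, flow now 2.
Augment S→P→R→W→T: bottleneck 7, flow now 9.
Augment S→Q→R→W→T: bottleneck 2, flow now 11.
Augment S→Q→U→V→T: bottleneck 6, flow now 17.
No augmenting path remains; maximum flow = 17.
Cut capacity 17 equals the max flow, so it is a minimum cut.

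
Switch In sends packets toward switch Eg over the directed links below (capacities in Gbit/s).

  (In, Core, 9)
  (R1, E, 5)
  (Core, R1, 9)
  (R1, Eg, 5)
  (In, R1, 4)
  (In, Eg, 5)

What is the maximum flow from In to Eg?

10

Augment In→Eg: bottleneck 5, flow now 5.
Augment In→R1→Eg: bottleneck 4, flow now 9.
Augment In→Core→R1→Eg: bottleneck 1, flow now 10.
No augmenting path remains; maximum flow = 10.
In the residual graph, reachable from In: {In, Core, R1, E}.
Min-cut edges: In→Eg (5), R1→Eg (5); capacity 5 + 5 = 10.
This cut is saturated, so no flow can exceed 10.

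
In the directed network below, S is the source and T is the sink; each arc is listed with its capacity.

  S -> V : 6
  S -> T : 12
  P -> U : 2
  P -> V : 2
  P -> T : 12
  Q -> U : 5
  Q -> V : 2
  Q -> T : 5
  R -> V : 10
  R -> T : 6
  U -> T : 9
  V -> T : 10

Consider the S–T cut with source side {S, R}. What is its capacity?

34

Edges leaving {S, R}: S→V (6), S→T (12), R→V (10), R→T (6).
Cut capacity = 6 + 12 + 10 + 6 = 34.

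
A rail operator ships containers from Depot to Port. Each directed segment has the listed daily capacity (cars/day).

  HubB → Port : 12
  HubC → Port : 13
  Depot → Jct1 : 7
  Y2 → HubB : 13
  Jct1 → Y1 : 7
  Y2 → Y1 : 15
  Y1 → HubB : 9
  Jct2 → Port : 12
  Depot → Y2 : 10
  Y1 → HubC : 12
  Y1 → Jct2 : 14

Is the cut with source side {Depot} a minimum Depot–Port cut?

Given cut capacity: 10 + 7 = 17.
Augment Depot→Y2→HubB→Port: bottleneck 10, flow now 10.
Augment Depot→Jct1→Y1→HubB→Port: bottleneck 2, flow now 12.
Augment Depot→Jct1→Y1→HubC→Port: bottleneck 5, flow now 17.
No augmenting path remains; maximum flow = 17.
Cut capacity 17 equals the max flow, so it is a minimum cut.

Yes — it is a minimum cut (capacity 17).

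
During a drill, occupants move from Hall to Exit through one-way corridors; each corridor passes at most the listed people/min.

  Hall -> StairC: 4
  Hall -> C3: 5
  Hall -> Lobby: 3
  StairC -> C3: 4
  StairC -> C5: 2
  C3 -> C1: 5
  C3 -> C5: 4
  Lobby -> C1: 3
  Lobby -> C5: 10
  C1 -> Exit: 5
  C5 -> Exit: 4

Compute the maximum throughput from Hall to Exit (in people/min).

Augment Hall→StairC→C5→Exit: bottleneck 2, flow now 2.
Augment Hall→C3→C1→Exit: bottleneck 5, flow now 7.
Augment Hall→Lobby→C5→Exit: bottleneck 2, flow now 9.
No augmenting path remains; maximum flow = 9.
In the residual graph, reachable from Hall: {Hall, StairC, C3, Lobby, C1, C5}.
Min-cut edges: C1→Exit (5), C5→Exit (4); capacity 5 + 4 = 9.
This cut is saturated, so no flow can exceed 9.

9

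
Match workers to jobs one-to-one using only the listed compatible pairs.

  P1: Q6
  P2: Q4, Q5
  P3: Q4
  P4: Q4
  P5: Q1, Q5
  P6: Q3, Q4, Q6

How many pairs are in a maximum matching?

Unit-capacity flow: source→left, listed edges, right→sink; max matching = max flow.
Augmenting path P1→Q6 (+1); matched 1.
Augmenting path P2→Q4 (+1); matched 2.
Augmenting path P5→Q1 (+1); matched 3.
Augmenting path P6→Q3 (+1); matched 4.
Augmenting path P3→Q4→P2→Q5 (+1); matched 5.
No augmenting path remains; maximum matching = 5.
König certificate: {P1, P2, P5, P6, Q4} is a vertex cover of size 5 (every listed pair touches it), so no matching can be larger.

5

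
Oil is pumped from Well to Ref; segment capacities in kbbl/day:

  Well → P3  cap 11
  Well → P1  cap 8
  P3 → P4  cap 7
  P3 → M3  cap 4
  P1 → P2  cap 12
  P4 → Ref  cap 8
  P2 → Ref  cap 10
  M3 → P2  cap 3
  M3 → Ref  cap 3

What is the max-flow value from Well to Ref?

19

Augment Well→P3→P4→Ref: bottleneck 7, flow now 7.
Augment Well→P3→M3→Ref: bottleneck 3, flow now 10.
Augment Well→P1→P2→Ref: bottleneck 8, flow now 18.
Augment Well→P3→M3→P2→Ref: bottleneck 1, flow now 19.
No augmenting path remains; maximum flow = 19.
In the residual graph, reachable from Well: {Well}.
Min-cut edges: Well→P3 (11), Well→P1 (8); capacity 11 + 8 = 19.
This cut is saturated, so no flow can exceed 19.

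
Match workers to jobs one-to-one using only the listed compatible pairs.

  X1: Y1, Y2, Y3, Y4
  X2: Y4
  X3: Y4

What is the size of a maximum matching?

Unit-capacity flow: source→left, listed edges, right→sink; max matching = max flow.
Augmenting path X1→Y1 (+1); matched 1.
Augmenting path X2→Y4 (+1); matched 2.
No augmenting path remains; maximum matching = 2.
König certificate: {X1, Y4} is a vertex cover of size 2 (every listed pair touches it), so no matching can be larger.

2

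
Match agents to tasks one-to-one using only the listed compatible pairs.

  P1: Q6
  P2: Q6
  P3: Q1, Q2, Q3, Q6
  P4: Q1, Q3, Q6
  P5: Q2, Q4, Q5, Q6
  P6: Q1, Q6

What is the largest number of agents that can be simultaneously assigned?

Unit-capacity flow: source→left, listed edges, right→sink; max matching = max flow.
Augmenting path P1→Q6 (+1); matched 1.
Augmenting path P3→Q1 (+1); matched 2.
Augmenting path P4→Q3 (+1); matched 3.
Augmenting path P5→Q2 (+1); matched 4.
Augmenting path P6→Q1→P3→Q2→P5→Q4 (+1); matched 5.
No augmenting path remains; maximum matching = 5.
König certificate: {P3, P4, P5, P6, Q6} is a vertex cover of size 5 (every listed pair touches it), so no matching can be larger.

5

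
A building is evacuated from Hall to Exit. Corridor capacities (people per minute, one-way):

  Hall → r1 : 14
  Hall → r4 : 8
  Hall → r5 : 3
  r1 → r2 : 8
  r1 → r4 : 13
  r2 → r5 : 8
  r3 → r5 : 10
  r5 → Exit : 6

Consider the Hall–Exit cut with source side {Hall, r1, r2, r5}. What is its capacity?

27

Edges leaving {Hall, r1, r2, r5}: Hall→r4 (8), r1→r4 (13), r5→Exit (6).
Cut capacity = 8 + 13 + 6 = 27.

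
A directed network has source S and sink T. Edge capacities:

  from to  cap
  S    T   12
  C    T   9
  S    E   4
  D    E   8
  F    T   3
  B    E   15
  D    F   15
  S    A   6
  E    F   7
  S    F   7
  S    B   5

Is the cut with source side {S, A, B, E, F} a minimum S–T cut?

Yes — it is a minimum cut (capacity 15).

Given cut capacity: 12 + 3 = 15.
Augment S→T: bottleneck 12, flow now 12.
Augment S→F→T: bottleneck 3, flow now 15.
No augmenting path remains; maximum flow = 15.
Cut capacity 15 equals the max flow, so it is a minimum cut.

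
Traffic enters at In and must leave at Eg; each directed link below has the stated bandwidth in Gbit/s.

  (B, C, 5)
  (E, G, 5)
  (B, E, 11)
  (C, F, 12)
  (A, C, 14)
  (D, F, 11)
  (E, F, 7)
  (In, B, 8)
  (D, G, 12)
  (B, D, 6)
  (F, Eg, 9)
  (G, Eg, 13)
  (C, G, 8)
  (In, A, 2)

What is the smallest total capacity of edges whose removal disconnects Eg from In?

10

Augment In→A→C→F→Eg: bottleneck 2, flow now 2.
Augment In→B→C→F→Eg: bottleneck 5, flow now 7.
Augment In→B→D→F→Eg: bottleneck 2, flow now 9.
Augment In→B→D→G→Eg: bottleneck 1, flow now 10.
No augmenting path remains; maximum flow = 10.
By max-flow min-cut, the minimum cut capacity equals the max flow.
In the residual graph, reachable from In: {In}.
Min-cut edges: In→A (2), In→B (8); capacity 2 + 8 = 10.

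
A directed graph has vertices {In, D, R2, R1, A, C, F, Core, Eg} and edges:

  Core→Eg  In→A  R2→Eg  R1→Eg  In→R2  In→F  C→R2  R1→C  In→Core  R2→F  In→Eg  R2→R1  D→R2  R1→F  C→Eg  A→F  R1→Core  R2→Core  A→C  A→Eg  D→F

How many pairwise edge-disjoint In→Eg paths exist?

Assign every edge capacity 1; by Menger, the answer equals the max flow.
Path In→Eg (+1); total 1.
Path In→R2→Eg (+1); total 2.
Path In→A→Eg (+1); total 3.
Path In→Core→Eg (+1); total 4.
No residual In→Eg path; max flow = 4.
Certifying cut of size 4: {In→A, In→Core, In→Eg, In→R2}.

4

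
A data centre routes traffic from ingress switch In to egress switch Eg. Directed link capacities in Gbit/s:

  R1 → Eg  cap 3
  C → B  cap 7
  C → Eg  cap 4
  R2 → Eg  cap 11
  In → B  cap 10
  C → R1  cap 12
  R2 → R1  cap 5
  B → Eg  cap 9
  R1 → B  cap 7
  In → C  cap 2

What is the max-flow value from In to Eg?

Augment In→C→Eg: bottleneck 2, flow now 2.
Augment In→B→Eg: bottleneck 9, flow now 11.
No augmenting path remains; maximum flow = 11.
In the residual graph, reachable from In: {In, B}.
Min-cut edges: In→C (2), B→Eg (9); capacity 2 + 9 = 11.
This cut is saturated, so no flow can exceed 11.

11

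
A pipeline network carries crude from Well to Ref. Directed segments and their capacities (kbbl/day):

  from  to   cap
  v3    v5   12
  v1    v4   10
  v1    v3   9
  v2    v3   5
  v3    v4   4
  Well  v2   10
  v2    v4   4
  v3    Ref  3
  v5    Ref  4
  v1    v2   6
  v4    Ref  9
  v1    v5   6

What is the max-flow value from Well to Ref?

9

Augment Well→v2→v3→Ref: bottleneck 3, flow now 3.
Augment Well→v2→v4→Ref: bottleneck 4, flow now 7.
Augment Well→v2→v3→v4→Ref: bottleneck 2, flow now 9.
No augmenting path remains; maximum flow = 9.
In the residual graph, reachable from Well: {Well, v2}.
Min-cut edges: v2→v3 (5), v2→v4 (4); capacity 5 + 4 = 9.
This cut is saturated, so no flow can exceed 9.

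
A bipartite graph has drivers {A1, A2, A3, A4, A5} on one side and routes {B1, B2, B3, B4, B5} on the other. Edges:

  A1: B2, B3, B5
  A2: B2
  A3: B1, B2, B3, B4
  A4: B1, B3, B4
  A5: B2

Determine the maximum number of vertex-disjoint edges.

Unit-capacity flow: source→left, listed edges, right→sink; max matching = max flow.
Augmenting path A1→B2 (+1); matched 1.
Augmenting path A3→B1 (+1); matched 2.
Augmenting path A4→B3 (+1); matched 3.
Augmenting path A2→B2→A1→B5 (+1); matched 4.
No augmenting path remains; maximum matching = 4.
König certificate: {A1, A3, A4, B2} is a vertex cover of size 4 (every listed pair touches it), so no matching can be larger.

4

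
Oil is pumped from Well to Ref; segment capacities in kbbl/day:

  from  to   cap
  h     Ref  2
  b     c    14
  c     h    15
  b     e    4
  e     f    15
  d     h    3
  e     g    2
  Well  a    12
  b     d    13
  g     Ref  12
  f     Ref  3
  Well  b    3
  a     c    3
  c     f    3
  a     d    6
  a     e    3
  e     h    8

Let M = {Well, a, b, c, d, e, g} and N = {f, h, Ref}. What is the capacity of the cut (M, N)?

56

Edges leaving {Well, a, b, c, d, e, g}: c→f (3), c→h (15), d→h (3), e→f (15), e→h (8), g→Ref (12).
Cut capacity = 3 + 15 + 3 + 15 + 8 + 12 = 56.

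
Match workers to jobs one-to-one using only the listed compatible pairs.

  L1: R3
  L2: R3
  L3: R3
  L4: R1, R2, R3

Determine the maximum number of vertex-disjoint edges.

Unit-capacity flow: source→left, listed edges, right→sink; max matching = max flow.
Augmenting path L1→R3 (+1); matched 1.
Augmenting path L4→R1 (+1); matched 2.
No augmenting path remains; maximum matching = 2.
König certificate: {L4, R3} is a vertex cover of size 2 (every listed pair touches it), so no matching can be larger.

2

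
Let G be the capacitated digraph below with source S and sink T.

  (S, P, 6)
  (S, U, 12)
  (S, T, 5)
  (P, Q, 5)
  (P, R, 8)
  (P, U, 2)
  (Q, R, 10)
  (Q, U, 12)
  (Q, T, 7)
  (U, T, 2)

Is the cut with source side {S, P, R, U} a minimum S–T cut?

Yes — it is a minimum cut (capacity 12).

Given cut capacity: 5 + 5 + 2 = 12.
Augment S→T: bottleneck 5, flow now 5.
Augment S→U→T: bottleneck 2, flow now 7.
Augment S→P→Q→T: bottleneck 5, flow now 12.
No augmenting path remains; maximum flow = 12.
Cut capacity 12 equals the max flow, so it is a minimum cut.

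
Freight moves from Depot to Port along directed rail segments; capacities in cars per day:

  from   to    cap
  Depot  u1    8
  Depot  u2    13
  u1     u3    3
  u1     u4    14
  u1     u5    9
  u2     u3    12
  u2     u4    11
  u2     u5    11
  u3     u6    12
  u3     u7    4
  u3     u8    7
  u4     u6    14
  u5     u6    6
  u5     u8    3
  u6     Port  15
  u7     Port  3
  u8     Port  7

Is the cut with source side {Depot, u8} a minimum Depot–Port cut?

Given cut capacity: 8 + 13 + 7 = 28.
Augment Depot→u1→u3→u6→Port: bottleneck 3, flow now 3.
Augment Depot→u1→u4→u6→Port: bottleneck 5, flow now 8.
Augment Depot→u2→u3→u6→Port: bottleneck 7, flow now 15.
Augment Depot→u2→u3→u7→Port: bottleneck 3, flow now 18.
Augment Depot→u2→u3→u8→Port: bottleneck 2, flow now 20.
Augment Depot→u2→u5→u8→Port: bottleneck 1, flow now 21.
No augmenting path remains; maximum flow = 21.
In the residual graph, reachable from Depot: {Depot}.
Min-cut edges: Depot→u1 (8), Depot→u2 (13); capacity 8 + 13 = 21.
Cut capacity 28 exceeds the max flow 21, so it is not minimum.

No — its capacity is 28, but the minimum cut has capacity 21.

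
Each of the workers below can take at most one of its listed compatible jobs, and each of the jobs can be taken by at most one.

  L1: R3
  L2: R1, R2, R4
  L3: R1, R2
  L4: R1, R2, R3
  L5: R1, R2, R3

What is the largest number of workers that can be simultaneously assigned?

4

Unit-capacity flow: source→left, listed edges, right→sink; max matching = max flow.
Augmenting path L1→R3 (+1); matched 1.
Augmenting path L2→R1 (+1); matched 2.
Augmenting path L3→R2 (+1); matched 3.
Augmenting path L4→R1→L2→R4 (+1); matched 4.
No augmenting path remains; maximum matching = 4.
König certificate: {L2, R1, R2, R3} is a vertex cover of size 4 (every listed pair touches it), so no matching can be larger.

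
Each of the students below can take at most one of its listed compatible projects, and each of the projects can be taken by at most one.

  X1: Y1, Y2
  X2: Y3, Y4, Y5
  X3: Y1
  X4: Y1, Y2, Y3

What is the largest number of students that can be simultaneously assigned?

4

Unit-capacity flow: source→left, listed edges, right→sink; max matching = max flow.
Augmenting path X1→Y1 (+1); matched 1.
Augmenting path X2→Y3 (+1); matched 2.
Augmenting path X4→Y2 (+1); matched 3.
Augmenting path X3→Y1→X1→Y2→X4→Y3→X2→Y4 (+1); matched 4.
No augmenting path remains; maximum matching = 4.
König certificate: {X1, X2, X3, X4} is a vertex cover of size 4 (every listed pair touches it), so no matching can be larger.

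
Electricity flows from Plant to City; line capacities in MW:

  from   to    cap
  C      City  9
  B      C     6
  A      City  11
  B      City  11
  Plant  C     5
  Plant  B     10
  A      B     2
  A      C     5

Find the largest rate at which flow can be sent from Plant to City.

15

Augment Plant→B→City: bottleneck 10, flow now 10.
Augment Plant→C→City: bottleneck 5, flow now 15.
No augmenting path remains; maximum flow = 15.
In the residual graph, reachable from Plant: {Plant}.
Min-cut edges: Plant→B (10), Plant→C (5); capacity 10 + 5 = 15.
This cut is saturated, so no flow can exceed 15.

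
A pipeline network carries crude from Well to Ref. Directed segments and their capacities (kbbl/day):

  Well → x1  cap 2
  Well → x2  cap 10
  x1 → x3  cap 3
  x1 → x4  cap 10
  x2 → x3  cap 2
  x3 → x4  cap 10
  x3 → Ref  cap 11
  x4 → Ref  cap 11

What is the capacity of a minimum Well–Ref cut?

Augment Well→x1→x3→Ref: bottleneck 2, flow now 2.
Augment Well→x2→x3→Ref: bottleneck 2, flow now 4.
No augmenting path remains; maximum flow = 4.
By max-flow min-cut, the minimum cut capacity equals the max flow.
In the residual graph, reachable from Well: {Well, x2}.
Min-cut edges: Well→x1 (2), x2→x3 (2); capacity 2 + 2 = 4.

4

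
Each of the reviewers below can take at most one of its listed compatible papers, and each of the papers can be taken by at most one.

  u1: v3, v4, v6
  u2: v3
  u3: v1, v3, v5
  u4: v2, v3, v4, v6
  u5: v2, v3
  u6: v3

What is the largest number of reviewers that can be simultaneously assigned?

5

Unit-capacity flow: source→left, listed edges, right→sink; max matching = max flow.
Augmenting path u1→v3 (+1); matched 1.
Augmenting path u3→v1 (+1); matched 2.
Augmenting path u4→v2 (+1); matched 3.
Augmenting path u2→v3→u1→v4 (+1); matched 4.
Augmenting path u5→v2→u4→v6 (+1); matched 5.
No augmenting path remains; maximum matching = 5.
König certificate: {u1, u3, u4, u5, v3} is a vertex cover of size 5 (every listed pair touches it), so no matching can be larger.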